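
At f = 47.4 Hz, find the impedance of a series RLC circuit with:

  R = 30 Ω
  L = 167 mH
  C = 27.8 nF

Step 1 — Angular frequency: ω = 2π·f = 2π·47.4 = 297.8 rad/s.
Step 2 — Component impedances:
  R: Z = R = 30 Ω
  L: Z = jωL = j·297.8·0.167 = 0 + j49.74 Ω
  C: Z = 1/(jωC) = -j/(ω·C) = 0 - j1.208e+05 Ω
Step 3 — Series combination: Z_total = R + L + C = 30 - j1.207e+05 Ω = 1.207e+05∠-90.0° Ω.

Z = 30 - j1.207e+05 Ω = 1.207e+05∠-90.0° Ω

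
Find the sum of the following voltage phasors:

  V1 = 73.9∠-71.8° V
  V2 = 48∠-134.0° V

Step 1 — Convert each phasor to rectangular form:
  V1 = 73.9·(cos(-71.8°) + j·sin(-71.8°)) = 23.08 - j70.2 V
  V2 = 48·(cos(-134.0°) + j·sin(-134.0°)) = -33.34 - j34.53 V
Step 2 — Sum components: V_total = -10.26 - j104.7 V.
Step 3 — Convert to polar: |V_total| = 105.2 V, ∠V_total = -95.6°.

V_total = 105.2∠-95.6° V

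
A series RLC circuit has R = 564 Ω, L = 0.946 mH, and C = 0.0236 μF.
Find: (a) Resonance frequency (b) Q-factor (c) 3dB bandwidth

Step 1 — Resonance: ω₀ = 1/√(LC) = 1/√(0.000946·2.36e-08) = 2.116e+05 rad/s.
Step 2 — f₀ = ω₀/(2π) = 3.368e+04 Hz.
Step 3 — Series Q: Q = ω₀L/R = 2.116e+05·0.000946/564 = 0.355.
Step 4 — Bandwidth: Δω = ω₀/Q = 5.962e+05 rad/s; BW = Δω/(2π) = 9.489e+04 Hz.

(a) f₀ = 3.368e+04 Hz  (b) Q = 0.355  (c) BW = 9.489e+04 Hz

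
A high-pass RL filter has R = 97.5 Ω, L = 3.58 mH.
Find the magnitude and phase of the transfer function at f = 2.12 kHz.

Step 1 — Angular frequency: ω = 2π·2120 = 1.332e+04 rad/s.
Step 2 — Transfer function: H(jω) = jωL/(R + jωL).
Step 3 — Numerator jωL = j·47.69; denominator R + jωL = 97.5 + j47.69.
Step 4 — H = 0.193 + j0.3947.
Step 5 — Magnitude: |H| = 0.4394 (-7.1 dB); phase: φ = 63.9°.

|H| = 0.4394 (-7.1 dB), φ = 63.9°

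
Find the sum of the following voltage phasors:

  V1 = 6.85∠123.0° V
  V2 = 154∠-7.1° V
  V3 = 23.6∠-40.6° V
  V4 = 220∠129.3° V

Step 1 — Convert each phasor to rectangular form:
  V1 = 6.85·(cos(123.0°) + j·sin(123.0°)) = -3.731 + j5.745 V
  V2 = 154·(cos(-7.1°) + j·sin(-7.1°)) = 152.8 - j19.03 V
  V3 = 23.6·(cos(-40.6°) + j·sin(-40.6°)) = 17.92 - j15.36 V
  V4 = 220·(cos(129.3°) + j·sin(129.3°)) = -139.3 + j170.2 V
Step 2 — Sum components: V_total = 27.66 + j141.6 V.
Step 3 — Convert to polar: |V_total| = 144.3 V, ∠V_total = 78.9°.

V_total = 144.3∠78.9° V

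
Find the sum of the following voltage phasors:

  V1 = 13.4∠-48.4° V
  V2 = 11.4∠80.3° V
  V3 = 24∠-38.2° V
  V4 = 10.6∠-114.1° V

Step 1 — Convert each phasor to rectangular form:
  V1 = 13.4·(cos(-48.4°) + j·sin(-48.4°)) = 8.897 - j10.02 V
  V2 = 11.4·(cos(80.3°) + j·sin(80.3°)) = 1.921 + j11.24 V
  V3 = 24·(cos(-38.2°) + j·sin(-38.2°)) = 18.86 - j14.84 V
  V4 = 10.6·(cos(-114.1°) + j·sin(-114.1°)) = -4.328 - j9.676 V
Step 2 — Sum components: V_total = 25.35 - j23.3 V.
Step 3 — Convert to polar: |V_total| = 34.43 V, ∠V_total = -42.6°.

V_total = 34.43∠-42.6° V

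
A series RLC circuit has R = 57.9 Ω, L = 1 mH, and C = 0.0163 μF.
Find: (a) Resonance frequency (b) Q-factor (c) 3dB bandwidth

Step 1 — Resonance condition Im(Z)=0 gives ω₀ = 1/√(LC).
Step 2 — ω₀ = 1/√(0.001·1.63e-08) = 2.477e+05 rad/s.
Step 3 — f₀ = ω₀/(2π) = 3.942e+04 Hz.
Step 4 — Series Q: Q = ω₀L/R = 2.477e+05·0.001/57.9 = 4.278.
Step 5 — 3dB bandwidth: Δω = ω₀/Q = 5.79e+04 rad/s; BW = Δω/(2π) = 9215 Hz.

(a) f₀ = 3.942e+04 Hz  (b) Q = 4.278  (c) BW = 9215 Hz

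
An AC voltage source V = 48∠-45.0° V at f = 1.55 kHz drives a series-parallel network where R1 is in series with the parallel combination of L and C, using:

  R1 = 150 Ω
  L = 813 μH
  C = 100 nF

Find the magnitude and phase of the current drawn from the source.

Step 1 — Angular frequency: ω = 2π·f = 2π·1550 = 9739 rad/s.
Step 2 — Component impedances:
  R1: Z = R = 150 Ω
  L: Z = jωL = j·9739·0.000813 = 0 + j7.918 Ω
  C: Z = 1/(jωC) = -j/(ω·C) = 0 - j1027 Ω
Step 3 — Parallel branch: L || C = 1/(1/L + 1/C) = 0 + j7.979 Ω.
Step 4 — Series with R1: Z_total = R1 + (L || C) = 150 + j7.979 Ω = 150.2∠3.0° Ω.
Step 5 — Source phasor: V = 48∠-45.0° V = 33.94 - j33.94 V.
Step 6 — Ohm's law: I = V / Z_total = (33.94 - j33.94) / (150 + j7.979) = 0.2136 - j0.2376 A.
Step 7 — Convert to polar: |I| = 0.3195 A, ∠I = -48.0°.

I = 0.3195∠-48.0° A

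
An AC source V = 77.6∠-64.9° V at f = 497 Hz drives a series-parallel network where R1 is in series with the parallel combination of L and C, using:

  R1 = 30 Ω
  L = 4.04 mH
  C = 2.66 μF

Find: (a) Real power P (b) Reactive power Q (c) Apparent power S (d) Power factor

Step 1 — Angular frequency: ω = 2π·f = 2π·497 = 3123 rad/s.
Step 2 — Component impedances:
  R1: Z = R = 30 Ω
  L: Z = jωL = j·3123·0.00404 = 0 + j12.62 Ω
  C: Z = 1/(jωC) = -j/(ω·C) = 0 - j120.4 Ω
Step 3 — Parallel branch: L || C = 1/(1/L + 1/C) = 0 + j14.09 Ω.
Step 4 — Series with R1: Z_total = R1 + (L || C) = 30 + j14.09 Ω = 33.15∠25.2° Ω.
Step 5 — Source phasor: V = 77.6∠-64.9° V = 32.92 - j70.27 V.
Step 6 — Current: I = V / Z = -0.002538 - j2.341 A = 2.341∠-90.1° A.
Step 7 — Complex power: S = V·I* = 164.4 + j77.25 VA.
Step 8 — Real power: P = Re(S) = 164.4 W.
Step 9 — Reactive power: Q = Im(S) = 77.25 VAR.
Step 10 — Apparent power: |S| = 181.7 VA.
Step 11 — Power factor: PF = P/|S| = 0.9051 (lagging).

(a) P = 164.4 W  (b) Q = 77.25 VAR  (c) S = 181.7 VA  (d) PF = 0.9051 (lagging)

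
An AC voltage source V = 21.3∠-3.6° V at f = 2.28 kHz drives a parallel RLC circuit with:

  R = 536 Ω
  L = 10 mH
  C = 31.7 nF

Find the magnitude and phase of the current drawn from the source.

Step 1 — Angular frequency: ω = 2π·f = 2π·2280 = 1.433e+04 rad/s.
Step 2 — Component impedances:
  R: Z = R = 536 Ω
  L: Z = jωL = j·1.433e+04·0.01 = 0 + j143.3 Ω
  C: Z = 1/(jωC) = -j/(ω·C) = 0 - j2202 Ω
Step 3 — Parallel combination: 1/Z_total = 1/R + 1/L + 1/C; Z_total = 40.49 + j141.6 Ω = 147.3∠74.0° Ω.
Step 4 — Source phasor: V = 21.3∠-3.6° V = 21.26 - j1.337 V.
Step 5 — Ohm's law: I = V / Z_total = (21.26 - j1.337) / (40.49 + j141.6) = 0.03093 - j0.1412 A.
Step 6 — Convert to polar: |I| = 0.1446 A, ∠I = -77.6°.

I = 0.1446∠-77.6° A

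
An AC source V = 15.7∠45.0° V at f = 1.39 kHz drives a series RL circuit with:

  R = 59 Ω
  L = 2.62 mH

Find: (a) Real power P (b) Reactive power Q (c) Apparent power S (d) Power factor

Step 1 — Angular frequency: ω = 2π·f = 2π·1390 = 8734 rad/s.
Step 2 — Component impedances:
  R: Z = R = 59 Ω
  L: Z = jωL = j·8734·0.00262 = 0 + j22.88 Ω
Step 3 — Series combination: Z_total = R + L = 59 + j22.88 Ω = 63.28∠21.2° Ω.
Step 4 — Source phasor: V = 15.7∠45.0° V = 11.1 + j11.1 V.
Step 5 — Current: I = V / Z = 0.227 + j0.1001 A = 0.2481∠23.8° A.
Step 6 — Complex power: S = V·I* = 3.632 + j1.408 VA.
Step 7 — Real power: P = Re(S) = 3.632 W.
Step 8 — Reactive power: Q = Im(S) = 1.408 VAR.
Step 9 — Apparent power: |S| = 3.895 VA.
Step 10 — Power factor: PF = P/|S| = 0.9323 (lagging).

(a) P = 3.632 W  (b) Q = 1.408 VAR  (c) S = 3.895 VA  (d) PF = 0.9323 (lagging)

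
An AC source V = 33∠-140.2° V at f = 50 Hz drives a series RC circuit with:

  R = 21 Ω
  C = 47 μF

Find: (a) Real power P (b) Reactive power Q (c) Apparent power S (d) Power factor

Step 1 — Angular frequency: ω = 2π·f = 2π·50 = 314.2 rad/s.
Step 2 — Component impedances:
  R: Z = R = 21 Ω
  C: Z = 1/(jωC) = -j/(ω·C) = 0 - j67.73 Ω
Step 3 — Series combination: Z_total = R + C = 21 - j67.73 Ω = 70.91∠-72.8° Ω.
Step 4 — Source phasor: V = 33∠-140.2° V = -25.35 - j21.12 V.
Step 5 — Current: I = V / Z = 0.1786 - j0.4297 A = 0.4654∠-67.4° A.
Step 6 — Complex power: S = V·I* = 4.549 - j14.67 VA.
Step 7 — Real power: P = Re(S) = 4.549 W.
Step 8 — Reactive power: Q = Im(S) = -14.67 VAR.
Step 9 — Apparent power: |S| = 15.36 VA.
Step 10 — Power factor: PF = P/|S| = 0.2962 (leading).

(a) P = 4.549 W  (b) Q = -14.67 VAR  (c) S = 15.36 VA  (d) PF = 0.2962 (leading)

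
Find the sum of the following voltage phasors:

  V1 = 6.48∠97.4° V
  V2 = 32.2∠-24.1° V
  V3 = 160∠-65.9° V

Step 1 — Convert each phasor to rectangular form:
  V1 = 6.48·(cos(97.4°) + j·sin(97.4°)) = -0.8346 + j6.426 V
  V2 = 32.2·(cos(-24.1°) + j·sin(-24.1°)) = 29.39 - j13.15 V
  V3 = 160·(cos(-65.9°) + j·sin(-65.9°)) = 65.33 - j146.1 V
Step 2 — Sum components: V_total = 93.89 - j152.8 V.
Step 3 — Convert to polar: |V_total| = 179.3 V, ∠V_total = -58.4°.

V_total = 179.3∠-58.4° V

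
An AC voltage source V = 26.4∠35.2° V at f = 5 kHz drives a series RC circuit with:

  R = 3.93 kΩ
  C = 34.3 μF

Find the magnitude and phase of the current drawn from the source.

Step 1 — Angular frequency: ω = 2π·f = 2π·5000 = 3.142e+04 rad/s.
Step 2 — Component impedances:
  R: Z = R = 3930 Ω
  C: Z = 1/(jωC) = -j/(ω·C) = 0 - j0.928 Ω
Step 3 — Series combination: Z_total = R + C = 3930 - j0.928 Ω = 3930∠-0.0° Ω.
Step 4 — Source phasor: V = 26.4∠35.2° V = 21.57 + j15.22 V.
Step 5 — Ohm's law: I = V / Z_total = (21.57 + j15.22) / (3930 - j0.928) = 0.005488 + j0.003874 A.
Step 6 — Convert to polar: |I| = 0.006718 A, ∠I = 35.2°.

I = 0.006718∠35.2° A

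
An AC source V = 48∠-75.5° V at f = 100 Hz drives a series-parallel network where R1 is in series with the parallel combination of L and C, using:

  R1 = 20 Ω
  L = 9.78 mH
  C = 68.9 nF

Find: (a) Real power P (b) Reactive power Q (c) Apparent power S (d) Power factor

Step 1 — Angular frequency: ω = 2π·f = 2π·100 = 628.3 rad/s.
Step 2 — Component impedances:
  R1: Z = R = 20 Ω
  L: Z = jωL = j·628.3·0.00978 = 0 + j6.145 Ω
  C: Z = 1/(jωC) = -j/(ω·C) = 0 - j2.31e+04 Ω
Step 3 — Parallel branch: L || C = 1/(1/L + 1/C) = 0 + j6.147 Ω.
Step 4 — Series with R1: Z_total = R1 + (L || C) = 20 + j6.147 Ω = 20.92∠17.1° Ω.
Step 5 — Source phasor: V = 48∠-75.5° V = 12.02 - j46.47 V.
Step 6 — Current: I = V / Z = -0.1034 - j2.292 A = 2.294∠-92.6° A.
Step 7 — Complex power: S = V·I* = 105.3 + j32.35 VA.
Step 8 — Real power: P = Re(S) = 105.3 W.
Step 9 — Reactive power: Q = Im(S) = 32.35 VAR.
Step 10 — Apparent power: |S| = 110.1 VA.
Step 11 — Power factor: PF = P/|S| = 0.9559 (lagging).

(a) P = 105.3 W  (b) Q = 32.35 VAR  (c) S = 110.1 VA  (d) PF = 0.9559 (lagging)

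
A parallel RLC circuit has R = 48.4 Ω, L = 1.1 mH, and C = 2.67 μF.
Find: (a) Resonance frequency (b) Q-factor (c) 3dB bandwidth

Step 1 — Resonance: ω₀ = 1/√(LC) = 1/√(0.0011·2.67e-06) = 1.845e+04 rad/s.
Step 2 — f₀ = ω₀/(2π) = 2937 Hz.
Step 3 — Parallel Q: Q = R/(ω₀L) = 48.4/(1.845e+04·0.0011) = 2.385.
Step 4 — Bandwidth: Δω = ω₀/Q = 7738 rad/s; BW = Δω/(2π) = 1232 Hz.

(a) f₀ = 2937 Hz  (b) Q = 2.385  (c) BW = 1232 Hz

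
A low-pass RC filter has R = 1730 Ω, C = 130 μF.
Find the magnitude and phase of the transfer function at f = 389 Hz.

Step 1 — Angular frequency: ω = 2π·389 = 2444 rad/s.
Step 2 — Transfer function: H(jω) = 1/(1 + jωRC).
Step 3 — Denominator: 1 + jωRC = 1 + j·2444·1730·0.00013 = 1 + j549.7.
Step 4 — H = 3.309e-06 - j0.001819.
Step 5 — Magnitude: |H| = 0.001819 (-54.8 dB); phase: φ = -89.9°.

|H| = 0.001819 (-54.8 dB), φ = -89.9°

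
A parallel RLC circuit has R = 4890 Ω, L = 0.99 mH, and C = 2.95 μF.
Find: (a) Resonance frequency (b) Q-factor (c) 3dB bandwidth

Step 1 — Resonance: ω₀ = 1/√(LC) = 1/√(0.00099·2.95e-06) = 1.85e+04 rad/s.
Step 2 — f₀ = ω₀/(2π) = 2945 Hz.
Step 3 — Parallel Q: Q = R/(ω₀L) = 4890/(1.85e+04·0.00099) = 266.9.
Step 4 — Bandwidth: Δω = ω₀/Q = 69.32 rad/s; BW = Δω/(2π) = 11.03 Hz.

(a) f₀ = 2945 Hz  (b) Q = 266.9  (c) BW = 11.03 Hz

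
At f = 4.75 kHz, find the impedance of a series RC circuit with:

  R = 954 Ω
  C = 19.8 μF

Step 1 — Angular frequency: ω = 2π·f = 2π·4750 = 2.985e+04 rad/s.
Step 2 — Component impedances:
  R: Z = R = 954 Ω
  C: Z = 1/(jωC) = -j/(ω·C) = 0 - j1.692 Ω
Step 3 — Series combination: Z_total = R + C = 954 - j1.692 Ω = 954∠-0.1° Ω.

Z = 954 - j1.692 Ω = 954∠-0.1° Ω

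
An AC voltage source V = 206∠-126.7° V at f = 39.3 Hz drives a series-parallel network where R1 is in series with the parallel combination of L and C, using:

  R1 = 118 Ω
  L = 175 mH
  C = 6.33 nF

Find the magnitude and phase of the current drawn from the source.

Step 1 — Angular frequency: ω = 2π·f = 2π·39.3 = 246.9 rad/s.
Step 2 — Component impedances:
  R1: Z = R = 118 Ω
  L: Z = jωL = j·246.9·0.175 = 0 + j43.21 Ω
  C: Z = 1/(jωC) = -j/(ω·C) = 0 - j6.398e+05 Ω
Step 3 — Parallel branch: L || C = 1/(1/L + 1/C) = 0 + j43.22 Ω.
Step 4 — Series with R1: Z_total = R1 + (L || C) = 118 + j43.22 Ω = 125.7∠20.1° Ω.
Step 5 — Source phasor: V = 206∠-126.7° V = -123.1 - j165.2 V.
Step 6 — Ohm's law: I = V / Z_total = (-123.1 - j165.2) / (118 + j43.22) = -1.372 - j0.8973 A.
Step 7 — Convert to polar: |I| = 1.639 A, ∠I = -146.8°.

I = 1.639∠-146.8° A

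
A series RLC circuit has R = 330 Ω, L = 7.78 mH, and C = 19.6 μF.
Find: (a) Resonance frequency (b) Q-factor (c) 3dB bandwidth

Step 1 — Resonance: ω₀ = 1/√(LC) = 1/√(0.00778·1.96e-05) = 2561 rad/s.
Step 2 — f₀ = ω₀/(2π) = 407.6 Hz.
Step 3 — Series Q: Q = ω₀L/R = 2561·0.00778/330 = 0.06037.
Step 4 — Bandwidth: Δω = ω₀/Q = 4.242e+04 rad/s; BW = Δω/(2π) = 6751 Hz.

(a) f₀ = 407.6 Hz  (b) Q = 0.06037  (c) BW = 6751 Hz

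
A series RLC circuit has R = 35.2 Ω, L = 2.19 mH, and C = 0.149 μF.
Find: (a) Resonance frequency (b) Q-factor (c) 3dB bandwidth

Step 1 — Resonance: ω₀ = 1/√(LC) = 1/√(0.00219·1.49e-07) = 5.536e+04 rad/s.
Step 2 — f₀ = ω₀/(2π) = 8811 Hz.
Step 3 — Series Q: Q = ω₀L/R = 5.536e+04·0.00219/35.2 = 3.444.
Step 4 — Bandwidth: Δω = ω₀/Q = 1.607e+04 rad/s; BW = Δω/(2π) = 2558 Hz.

(a) f₀ = 8811 Hz  (b) Q = 3.444  (c) BW = 2558 Hz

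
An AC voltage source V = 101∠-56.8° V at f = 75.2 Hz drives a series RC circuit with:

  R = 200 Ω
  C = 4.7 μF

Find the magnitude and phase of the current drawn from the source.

Step 1 — Angular frequency: ω = 2π·f = 2π·75.2 = 472.5 rad/s.
Step 2 — Component impedances:
  R: Z = R = 200 Ω
  C: Z = 1/(jωC) = -j/(ω·C) = 0 - j450.3 Ω
Step 3 — Series combination: Z_total = R + C = 200 - j450.3 Ω = 492.7∠-66.1° Ω.
Step 4 — Source phasor: V = 101∠-56.8° V = 55.3 - j84.51 V.
Step 5 — Ohm's law: I = V / Z_total = (55.3 - j84.51) / (200 - j450.3) = 0.2023 + j0.03296 A.
Step 6 — Convert to polar: |I| = 0.205 A, ∠I = 9.3°.

I = 0.205∠9.3° A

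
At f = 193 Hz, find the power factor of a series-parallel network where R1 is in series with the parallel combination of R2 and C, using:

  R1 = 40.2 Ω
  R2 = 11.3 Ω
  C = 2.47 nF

Step 1 — Angular frequency: ω = 2π·f = 2π·193 = 1213 rad/s.
Step 2 — Component impedances:
  R1: Z = R = 40.2 Ω
  R2: Z = R = 11.3 Ω
  C: Z = 1/(jωC) = -j/(ω·C) = 0 - j3.339e+05 Ω
Step 3 — Parallel branch: R2 || C = 1/(1/R2 + 1/C) = 11.3 - j0.0003825 Ω.
Step 4 — Series with R1: Z_total = R1 + (R2 || C) = 51.5 - j0.0003825 Ω = 51.5∠-0.0° Ω.
Step 5 — Power factor: PF = cos(φ) = Re(Z)/|Z| = 51.5/51.5 = 1.
Step 6 — Type: Im(Z) = -0.0003825 ⇒ leading (phase φ = -0.0°).

PF = 1 (leading, φ = -0.0°)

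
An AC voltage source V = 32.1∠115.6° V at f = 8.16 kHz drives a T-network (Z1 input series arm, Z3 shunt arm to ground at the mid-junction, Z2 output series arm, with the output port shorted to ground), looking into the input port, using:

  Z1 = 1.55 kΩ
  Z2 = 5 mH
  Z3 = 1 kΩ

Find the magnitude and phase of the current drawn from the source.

Step 1 — Angular frequency: ω = 2π·f = 2π·8160 = 5.127e+04 rad/s.
Step 2 — Component impedances:
  Z1: Z = R = 1550 Ω
  Z2: Z = jωL = j·5.127e+04·0.005 = 0 + j256.4 Ω
  Z3: Z = R = 1000 Ω
Step 3 — With the output port shorted to ground, the output series arm Z2 runs from the junction to ground; the shunt arm Z3 also runs from the junction to ground. They appear in parallel: Z3 || Z2 = 61.66 + j240.5 Ω.
Step 4 — Series with input arm Z1: Z_in = Z1 + (Z3 || Z2) = 1612 + j240.5 Ω = 1630∠8.5° Ω.
Step 5 — Source phasor: V = 32.1∠115.6° V = -13.87 + j28.95 V.
Step 6 — Ohm's law: I = V / Z_total = (-13.87 + j28.95) / (1612 + j240.5) = -0.005796 + j0.01883 A.
Step 7 — Convert to polar: |I| = 0.0197 A, ∠I = 107.1°.

I = 0.0197∠107.1° A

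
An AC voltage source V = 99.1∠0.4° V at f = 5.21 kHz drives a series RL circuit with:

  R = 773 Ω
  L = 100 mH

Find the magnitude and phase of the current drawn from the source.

Step 1 — Angular frequency: ω = 2π·f = 2π·5210 = 3.274e+04 rad/s.
Step 2 — Component impedances:
  R: Z = R = 773 Ω
  L: Z = jωL = j·3.274e+04·0.1 = 0 + j3274 Ω
Step 3 — Series combination: Z_total = R + L = 773 + j3274 Ω = 3364∠76.7° Ω.
Step 4 — Source phasor: V = 99.1∠0.4° V = 99.1 + j0.6918 V.
Step 5 — Ohm's law: I = V / Z_total = (99.1 + j0.6918) / (773 + j3274) = 0.006971 - j0.02863 A.
Step 6 — Convert to polar: |I| = 0.02946 A, ∠I = -76.3°.

I = 0.02946∠-76.3° A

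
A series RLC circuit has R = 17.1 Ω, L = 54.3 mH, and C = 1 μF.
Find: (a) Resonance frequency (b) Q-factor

Step 1 — Resonance condition Im(Z)=0 gives ω₀ = 1/√(LC).
Step 2 — ω₀ = 1/√(0.0543·1e-06) = 4291 rad/s.
Step 3 — f₀ = ω₀/(2π) = 683 Hz.
Step 4 — Series Q: Q = ω₀L/R = 4291·0.0543/17.1 = 13.63.

(a) f₀ = 683 Hz  (b) Q = 13.63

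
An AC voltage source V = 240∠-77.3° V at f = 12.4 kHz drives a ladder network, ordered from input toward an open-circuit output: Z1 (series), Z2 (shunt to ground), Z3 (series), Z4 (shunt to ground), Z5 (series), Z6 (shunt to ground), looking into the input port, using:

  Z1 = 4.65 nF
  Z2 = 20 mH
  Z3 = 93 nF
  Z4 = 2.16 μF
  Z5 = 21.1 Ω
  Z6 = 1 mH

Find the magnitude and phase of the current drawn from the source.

Step 1 — Angular frequency: ω = 2π·f = 2π·1.24e+04 = 7.791e+04 rad/s.
Step 2 — Component impedances:
  Z1: Z = 1/(jωC) = -j/(ω·C) = 0 - j2760 Ω
  Z2: Z = jωL = j·7.791e+04·0.02 = 0 + j1558 Ω
  Z3: Z = 1/(jωC) = -j/(ω·C) = 0 - j138 Ω
  Z4: Z = 1/(jωC) = -j/(ω·C) = 0 - j5.942 Ω
  Z5: Z = R = 21.1 Ω
  Z6: Z = jωL = j·7.791e+04·0.001 = 0 + j77.91 Ω
Step 3 — Ladder network (open output): work backward from the far end, alternating series and parallel combinations. Z_in = 0.1609 - j2919 Ω = 2919∠-90.0° Ω.
Step 4 — Source phasor: V = 240∠-77.3° V = 52.76 - j234.1 V.
Step 5 — Ohm's law: I = V / Z_total = (52.76 - j234.1) / (0.1609 - j2919) = 0.0802 + j0.01807 A.
Step 6 — Convert to polar: |I| = 0.08221 A, ∠I = 12.7°.

I = 0.08221∠12.7° A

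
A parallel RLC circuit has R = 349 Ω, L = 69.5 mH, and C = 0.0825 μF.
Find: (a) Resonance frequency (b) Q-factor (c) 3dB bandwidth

Step 1 — Resonance: ω₀ = 1/√(LC) = 1/√(0.0695·8.25e-08) = 1.321e+04 rad/s.
Step 2 — f₀ = ω₀/(2π) = 2102 Hz.
Step 3 — Parallel Q: Q = R/(ω₀L) = 349/(1.321e+04·0.0695) = 0.3802.
Step 4 — Bandwidth: Δω = ω₀/Q = 3.473e+04 rad/s; BW = Δω/(2π) = 5528 Hz.

(a) f₀ = 2102 Hz  (b) Q = 0.3802  (c) BW = 5528 Hz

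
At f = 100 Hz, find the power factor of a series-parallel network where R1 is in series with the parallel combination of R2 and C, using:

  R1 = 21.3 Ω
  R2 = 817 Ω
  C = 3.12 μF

Step 1 — Angular frequency: ω = 2π·f = 2π·100 = 628.3 rad/s.
Step 2 — Component impedances:
  R1: Z = R = 21.3 Ω
  R2: Z = R = 817 Ω
  C: Z = 1/(jωC) = -j/(ω·C) = 0 - j510.1 Ω
Step 3 — Parallel branch: R2 || C = 1/(1/R2 + 1/C) = 229.2 - j367 Ω.
Step 4 — Series with R1: Z_total = R1 + (R2 || C) = 250.5 - j367 Ω = 444.3∠-55.7° Ω.
Step 5 — Power factor: PF = cos(φ) = Re(Z)/|Z| = 250.46/444.34 = 0.5637.
Step 6 — Type: Im(Z) = -367 ⇒ leading (phase φ = -55.7°).

PF = 0.5637 (leading, φ = -55.7°)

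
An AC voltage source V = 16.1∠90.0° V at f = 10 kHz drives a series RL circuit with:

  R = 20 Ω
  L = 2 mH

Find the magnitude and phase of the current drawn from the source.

Step 1 — Angular frequency: ω = 2π·f = 2π·1e+04 = 6.283e+04 rad/s.
Step 2 — Component impedances:
  R: Z = R = 20 Ω
  L: Z = jωL = j·6.283e+04·0.002 = 0 + j125.7 Ω
Step 3 — Series combination: Z_total = R + L = 20 + j125.7 Ω = 127.2∠81.0° Ω.
Step 4 — Source phasor: V = 16.1∠90.0° V = 0 + j16.1 V.
Step 5 — Ohm's law: I = V / Z_total = (0 + j16.1) / (20 + j125.7) = 0.125 + j0.01989 A.
Step 6 — Convert to polar: |I| = 0.1265 A, ∠I = 9.0°.

I = 0.1265∠9.0° A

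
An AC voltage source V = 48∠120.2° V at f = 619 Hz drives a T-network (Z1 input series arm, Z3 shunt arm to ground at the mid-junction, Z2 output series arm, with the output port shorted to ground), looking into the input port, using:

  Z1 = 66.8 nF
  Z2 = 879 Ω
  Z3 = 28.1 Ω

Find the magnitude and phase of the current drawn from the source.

Step 1 — Angular frequency: ω = 2π·f = 2π·619 = 3889 rad/s.
Step 2 — Component impedances:
  Z1: Z = 1/(jωC) = -j/(ω·C) = 0 - j3849 Ω
  Z2: Z = R = 879 Ω
  Z3: Z = R = 28.1 Ω
Step 3 — With the output port shorted to ground, the output series arm Z2 runs from the junction to ground; the shunt arm Z3 also runs from the junction to ground. They appear in parallel: Z3 || Z2 = 27.23 Ω.
Step 4 — Series with input arm Z1: Z_in = Z1 + (Z3 || Z2) = 27.23 - j3849 Ω = 3849∠-89.6° Ω.
Step 5 — Source phasor: V = 48∠120.2° V = -24.14 + j41.49 V.
Step 6 — Ohm's law: I = V / Z_total = (-24.14 + j41.49) / (27.23 - j3849) = -0.01082 - j0.006196 A.
Step 7 — Convert to polar: |I| = 0.01247 A, ∠I = -150.2°.

I = 0.01247∠-150.2° A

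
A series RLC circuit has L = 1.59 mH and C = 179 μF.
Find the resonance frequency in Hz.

Step 1 — Resonance condition Im(Z)=0 gives ω₀ = 1/√(LC).
Step 2 — ω₀ = 1/√(0.00159·0.000179) = 1874 rad/s.
Step 3 — f₀ = ω₀/(2π) = 298.3 Hz.

f₀ = 298.3 Hz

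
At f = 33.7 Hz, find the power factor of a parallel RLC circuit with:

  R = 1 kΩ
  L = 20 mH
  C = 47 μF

Step 1 — Angular frequency: ω = 2π·f = 2π·33.7 = 211.7 rad/s.
Step 2 — Component impedances:
  R: Z = R = 1000 Ω
  L: Z = jωL = j·211.7·0.02 = 0 + j4.235 Ω
  C: Z = 1/(jωC) = -j/(ω·C) = 0 - j100.5 Ω
Step 3 — Parallel combination: 1/Z_total = 1/R + 1/L + 1/C; Z_total = 0.01955 + j4.421 Ω = 4.421∠89.7° Ω.
Step 4 — Power factor: PF = cos(φ) = Re(Z)/|Z| = 0.019547/4.4212 = 0.004421.
Step 5 — Type: Im(Z) = 4.421 ⇒ lagging (phase φ = 89.7°).

PF = 0.004421 (lagging, φ = 89.7°)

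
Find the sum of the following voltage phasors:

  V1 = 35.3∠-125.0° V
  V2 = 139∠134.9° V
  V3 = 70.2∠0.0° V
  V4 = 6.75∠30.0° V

Step 1 — Convert each phasor to rectangular form:
  V1 = 35.3·(cos(-125.0°) + j·sin(-125.0°)) = -20.25 - j28.92 V
  V2 = 139·(cos(134.9°) + j·sin(134.9°)) = -98.12 + j98.46 V
  V3 = 70.2·(cos(0.0°) + j·sin(0.0°)) = 70.2 V
  V4 = 6.75·(cos(30.0°) + j·sin(30.0°)) = 5.846 + j3.375 V
Step 2 — Sum components: V_total = -42.32 + j72.92 V.
Step 3 — Convert to polar: |V_total| = 84.31 V, ∠V_total = 120.1°.

V_total = 84.31∠120.1° V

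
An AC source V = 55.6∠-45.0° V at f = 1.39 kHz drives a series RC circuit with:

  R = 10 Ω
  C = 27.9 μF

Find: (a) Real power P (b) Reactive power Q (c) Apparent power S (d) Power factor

Step 1 — Angular frequency: ω = 2π·f = 2π·1390 = 8734 rad/s.
Step 2 — Component impedances:
  R: Z = R = 10 Ω
  C: Z = 1/(jωC) = -j/(ω·C) = 0 - j4.104 Ω
Step 3 — Series combination: Z_total = R + C = 10 - j4.104 Ω = 10.81∠-22.3° Ω.
Step 4 — Source phasor: V = 55.6∠-45.0° V = 39.32 - j39.32 V.
Step 5 — Current: I = V / Z = 4.746 - j1.984 A = 5.144∠-22.7° A.
Step 6 — Complex power: S = V·I* = 264.6 - j108.6 VA.
Step 7 — Real power: P = Re(S) = 264.6 W.
Step 8 — Reactive power: Q = Im(S) = -108.6 VAR.
Step 9 — Apparent power: |S| = 286 VA.
Step 10 — Power factor: PF = P/|S| = 0.9251 (leading).

(a) P = 264.6 W  (b) Q = -108.6 VAR  (c) S = 286 VA  (d) PF = 0.9251 (leading)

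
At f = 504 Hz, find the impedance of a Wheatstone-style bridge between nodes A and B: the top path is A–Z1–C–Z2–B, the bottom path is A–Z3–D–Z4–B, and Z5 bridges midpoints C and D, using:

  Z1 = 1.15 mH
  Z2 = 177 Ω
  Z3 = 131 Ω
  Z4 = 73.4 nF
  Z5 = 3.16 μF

Step 1 — Angular frequency: ω = 2π·f = 2π·504 = 3167 rad/s.
Step 2 — Component impedances:
  Z1: Z = jωL = j·3167·0.00115 = 0 + j3.642 Ω
  Z2: Z = R = 177 Ω
  Z3: Z = R = 131 Ω
  Z4: Z = 1/(jωC) = -j/(ω·C) = 0 - j4302 Ω
  Z5: Z = 1/(jωC) = -j/(ω·C) = 0 - j99.93 Ω
Step 3 — Bridge requires nodal analysis (the Z5 bridge couples midpoints C and D, so the two paths cannot be reduced to a simple series/parallel combination). Setting node B to ground and injecting 1 A at node A, the 3-node admittance system at A, C, D solves to V_A = Z_AB = 176.8 - j3.619 Ω = 176.8∠-1.2° Ω.

Z = 176.8 - j3.619 Ω = 176.8∠-1.2° Ω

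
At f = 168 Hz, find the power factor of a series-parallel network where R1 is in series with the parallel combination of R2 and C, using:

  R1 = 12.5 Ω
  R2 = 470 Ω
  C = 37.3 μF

Step 1 — Angular frequency: ω = 2π·f = 2π·168 = 1056 rad/s.
Step 2 — Component impedances:
  R1: Z = R = 12.5 Ω
  R2: Z = R = 470 Ω
  C: Z = 1/(jωC) = -j/(ω·C) = 0 - j25.4 Ω
Step 3 — Parallel branch: R2 || C = 1/(1/R2 + 1/C) = 1.368 - j25.32 Ω.
Step 4 — Series with R1: Z_total = R1 + (R2 || C) = 13.87 - j25.32 Ω = 28.87∠-61.3° Ω.
Step 5 — Power factor: PF = cos(φ) = Re(Z)/|Z| = 13.868/28.873 = 0.4803.
Step 6 — Type: Im(Z) = -25.32 ⇒ leading (phase φ = -61.3°).

PF = 0.4803 (leading, φ = -61.3°)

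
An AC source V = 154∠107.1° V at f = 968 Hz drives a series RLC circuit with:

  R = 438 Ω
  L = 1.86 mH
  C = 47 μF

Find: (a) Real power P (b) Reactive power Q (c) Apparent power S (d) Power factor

Step 1 — Angular frequency: ω = 2π·f = 2π·968 = 6082 rad/s.
Step 2 — Component impedances:
  R: Z = R = 438 Ω
  L: Z = jωL = j·6082·0.00186 = 0 + j11.31 Ω
  C: Z = 1/(jωC) = -j/(ω·C) = 0 - j3.498 Ω
Step 3 — Series combination: Z_total = R + L + C = 438 + j7.815 Ω = 438.1∠1.0° Ω.
Step 4 — Source phasor: V = 154∠107.1° V = -45.28 + j147.2 V.
Step 5 — Current: I = V / Z = -0.09736 + j0.3378 A = 0.3515∠106.1° A.
Step 6 — Complex power: S = V·I* = 54.13 + j0.9657 VA.
Step 7 — Real power: P = Re(S) = 54.13 W.
Step 8 — Reactive power: Q = Im(S) = 0.9657 VAR.
Step 9 — Apparent power: |S| = 54.14 VA.
Step 10 — Power factor: PF = P/|S| = 0.9998 (lagging).

(a) P = 54.13 W  (b) Q = 0.9657 VAR  (c) S = 54.14 VA  (d) PF = 0.9998 (lagging)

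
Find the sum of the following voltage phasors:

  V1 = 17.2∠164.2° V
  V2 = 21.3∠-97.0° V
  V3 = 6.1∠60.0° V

Step 1 — Convert each phasor to rectangular form:
  V1 = 17.2·(cos(164.2°) + j·sin(164.2°)) = -16.55 + j4.683 V
  V2 = 21.3·(cos(-97.0°) + j·sin(-97.0°)) = -2.596 - j21.14 V
  V3 = 6.1·(cos(60.0°) + j·sin(60.0°)) = 3.05 + j5.283 V
Step 2 — Sum components: V_total = -16.1 - j11.18 V.
Step 3 — Convert to polar: |V_total| = 19.6 V, ∠V_total = -145.2°.

V_total = 19.6∠-145.2° V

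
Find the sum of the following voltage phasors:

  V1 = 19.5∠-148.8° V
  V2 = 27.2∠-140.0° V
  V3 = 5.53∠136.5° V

Step 1 — Convert each phasor to rectangular form:
  V1 = 19.5·(cos(-148.8°) + j·sin(-148.8°)) = -16.68 - j10.1 V
  V2 = 27.2·(cos(-140.0°) + j·sin(-140.0°)) = -20.84 - j17.48 V
  V3 = 5.53·(cos(136.5°) + j·sin(136.5°)) = -4.011 + j3.807 V
Step 2 — Sum components: V_total = -41.53 - j23.78 V.
Step 3 — Convert to polar: |V_total| = 47.85 V, ∠V_total = -150.2°.

V_total = 47.85∠-150.2° V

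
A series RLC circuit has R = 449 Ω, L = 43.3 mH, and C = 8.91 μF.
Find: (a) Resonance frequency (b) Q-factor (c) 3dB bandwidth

Step 1 — Resonance condition Im(Z)=0 gives ω₀ = 1/√(LC).
Step 2 — ω₀ = 1/√(0.0433·8.91e-06) = 1610 rad/s.
Step 3 — f₀ = ω₀/(2π) = 256.2 Hz.
Step 4 — Series Q: Q = ω₀L/R = 1610·0.0433/449 = 0.1553.
Step 5 — 3dB bandwidth: Δω = ω₀/Q = 1.037e+04 rad/s; BW = Δω/(2π) = 1650 Hz.

(a) f₀ = 256.2 Hz  (b) Q = 0.1553  (c) BW = 1650 Hz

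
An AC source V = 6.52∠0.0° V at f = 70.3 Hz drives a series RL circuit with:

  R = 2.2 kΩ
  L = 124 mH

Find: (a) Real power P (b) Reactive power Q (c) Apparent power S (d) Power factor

Step 1 — Angular frequency: ω = 2π·f = 2π·70.3 = 441.7 rad/s.
Step 2 — Component impedances:
  R: Z = R = 2200 Ω
  L: Z = jωL = j·441.7·0.124 = 0 + j54.77 Ω
Step 3 — Series combination: Z_total = R + L = 2200 + j54.77 Ω = 2201∠1.4° Ω.
Step 4 — Source phasor: V = 6.52∠0.0° V = 6.52 V.
Step 5 — Current: I = V / Z = 0.002962 - j7.374e-05 A = 0.002963∠-1.4° A.
Step 6 — Complex power: S = V·I* = 0.01931 + j0.0004808 VA.
Step 7 — Real power: P = Re(S) = 0.01931 W.
Step 8 — Reactive power: Q = Im(S) = 0.0004808 VAR.
Step 9 — Apparent power: |S| = 0.01932 VA.
Step 10 — Power factor: PF = P/|S| = 0.9997 (lagging).

(a) P = 0.01931 W  (b) Q = 0.0004808 VAR  (c) S = 0.01932 VA  (d) PF = 0.9997 (lagging)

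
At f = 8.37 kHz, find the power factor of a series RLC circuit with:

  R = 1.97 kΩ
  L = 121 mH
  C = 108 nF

Step 1 — Angular frequency: ω = 2π·f = 2π·8370 = 5.259e+04 rad/s.
Step 2 — Component impedances:
  R: Z = R = 1970 Ω
  L: Z = jωL = j·5.259e+04·0.121 = 0 + j6363 Ω
  C: Z = 1/(jωC) = -j/(ω·C) = 0 - j176.1 Ω
Step 3 — Series combination: Z_total = R + L + C = 1970 + j6187 Ω = 6493∠72.3° Ω.
Step 4 — Power factor: PF = cos(φ) = Re(Z)/|Z| = 1970/6493 = 0.3034.
Step 5 — Type: Im(Z) = 6187 ⇒ lagging (phase φ = 72.3°).

PF = 0.3034 (lagging, φ = 72.3°)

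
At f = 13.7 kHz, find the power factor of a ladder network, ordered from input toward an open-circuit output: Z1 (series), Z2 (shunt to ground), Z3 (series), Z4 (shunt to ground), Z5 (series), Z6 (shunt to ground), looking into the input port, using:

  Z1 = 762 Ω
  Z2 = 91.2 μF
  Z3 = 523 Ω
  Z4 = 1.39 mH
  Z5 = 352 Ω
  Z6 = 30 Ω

Step 1 — Angular frequency: ω = 2π·f = 2π·1.37e+04 = 8.608e+04 rad/s.
Step 2 — Component impedances:
  Z1: Z = R = 762 Ω
  Z2: Z = 1/(jωC) = -j/(ω·C) = 0 - j0.1274 Ω
  Z3: Z = R = 523 Ω
  Z4: Z = jωL = j·8.608e+04·0.00139 = 0 + j119.7 Ω
  Z5: Z = R = 352 Ω
  Z6: Z = R = 30 Ω
Step 3 — Ladder network (open output): work backward from the far end, alternating series and parallel combinations. Z_in = 762 - j0.1274 Ω = 762∠-0.0° Ω.
Step 4 — Power factor: PF = cos(φ) = Re(Z)/|Z| = 762/762 = 1.
Step 5 — Type: Im(Z) = -0.1274 ⇒ leading (phase φ = -0.0°).

PF = 1 (leading, φ = -0.0°)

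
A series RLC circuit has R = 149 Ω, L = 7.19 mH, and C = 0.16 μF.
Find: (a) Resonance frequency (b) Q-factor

Step 1 — Resonance condition Im(Z)=0 gives ω₀ = 1/√(LC).
Step 2 — ω₀ = 1/√(0.00719·1.6e-07) = 2.948e+04 rad/s.
Step 3 — f₀ = ω₀/(2π) = 4692 Hz.
Step 4 — Series Q: Q = ω₀L/R = 2.948e+04·0.00719/149 = 1.423.

(a) f₀ = 4692 Hz  (b) Q = 1.423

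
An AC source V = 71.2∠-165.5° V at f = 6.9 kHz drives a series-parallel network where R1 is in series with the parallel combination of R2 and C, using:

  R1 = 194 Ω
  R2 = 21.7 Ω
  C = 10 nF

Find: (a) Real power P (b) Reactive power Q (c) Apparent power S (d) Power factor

Step 1 — Angular frequency: ω = 2π·f = 2π·6900 = 4.335e+04 rad/s.
Step 2 — Component impedances:
  R1: Z = R = 194 Ω
  R2: Z = R = 21.7 Ω
  C: Z = 1/(jωC) = -j/(ω·C) = 0 - j2307 Ω
Step 3 — Parallel branch: R2 || C = 1/(1/R2 + 1/C) = 21.7 - j0.2041 Ω.
Step 4 — Series with R1: Z_total = R1 + (R2 || C) = 215.7 - j0.2041 Ω = 215.7∠-0.1° Ω.
Step 5 — Source phasor: V = 71.2∠-165.5° V = -68.93 - j17.83 V.
Step 6 — Current: I = V / Z = -0.3195 - j0.08295 A = 0.3301∠-165.4° A.
Step 7 — Complex power: S = V·I* = 23.5 - j0.02224 VA.
Step 8 — Real power: P = Re(S) = 23.5 W.
Step 9 — Reactive power: Q = Im(S) = -0.02224 VAR.
Step 10 — Apparent power: |S| = 23.5 VA.
Step 11 — Power factor: PF = P/|S| = 1 (leading).

(a) P = 23.5 W  (b) Q = -0.02224 VAR  (c) S = 23.5 VA  (d) PF = 1 (leading)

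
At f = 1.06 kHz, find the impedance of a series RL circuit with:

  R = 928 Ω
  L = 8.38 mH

Step 1 — Angular frequency: ω = 2π·f = 2π·1060 = 6660 rad/s.
Step 2 — Component impedances:
  R: Z = R = 928 Ω
  L: Z = jωL = j·6660·0.00838 = 0 + j55.81 Ω
Step 3 — Series combination: Z_total = R + L = 928 + j55.81 Ω = 929.7∠3.4° Ω.

Z = 928 + j55.81 Ω = 929.7∠3.4° Ω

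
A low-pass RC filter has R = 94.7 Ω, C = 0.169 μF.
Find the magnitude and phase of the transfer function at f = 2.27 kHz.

Step 1 — Angular frequency: ω = 2π·2270 = 1.426e+04 rad/s.
Step 2 — Transfer function: H(jω) = 1/(1 + jωRC).
Step 3 — Denominator: 1 + jωRC = 1 + j·1.426e+04·94.7·1.69e-07 = 1 + j0.2283.
Step 4 — H = 0.9505 - j0.217.
Step 5 — Magnitude: |H| = 0.9749 (-0.2 dB); phase: φ = -12.9°.

|H| = 0.9749 (-0.2 dB), φ = -12.9°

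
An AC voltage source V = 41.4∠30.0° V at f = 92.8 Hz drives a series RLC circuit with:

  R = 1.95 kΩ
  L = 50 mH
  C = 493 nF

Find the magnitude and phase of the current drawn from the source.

Step 1 — Angular frequency: ω = 2π·f = 2π·92.8 = 583.1 rad/s.
Step 2 — Component impedances:
  R: Z = R = 1950 Ω
  L: Z = jωL = j·583.1·0.05 = 0 + j29.15 Ω
  C: Z = 1/(jωC) = -j/(ω·C) = 0 - j3479 Ω
Step 3 — Series combination: Z_total = R + L + C = 1950 - j3450 Ω = 3963∠-60.5° Ω.
Step 4 — Source phasor: V = 41.4∠30.0° V = 35.85 + j20.7 V.
Step 5 — Ohm's law: I = V / Z_total = (35.85 + j20.7) / (1950 - j3450) = -9.506e-05 + j0.01045 A.
Step 6 — Convert to polar: |I| = 0.01045 A, ∠I = 90.5°.

I = 0.01045∠90.5° A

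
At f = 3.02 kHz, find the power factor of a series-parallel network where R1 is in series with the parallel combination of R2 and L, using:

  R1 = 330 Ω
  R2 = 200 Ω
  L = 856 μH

Step 1 — Angular frequency: ω = 2π·f = 2π·3020 = 1.898e+04 rad/s.
Step 2 — Component impedances:
  R1: Z = R = 330 Ω
  R2: Z = R = 200 Ω
  L: Z = jωL = j·1.898e+04·0.000856 = 0 + j16.24 Ω
Step 3 — Parallel branch: R2 || L = 1/(1/R2 + 1/L) = 1.31 + j16.14 Ω.
Step 4 — Series with R1: Z_total = R1 + (R2 || L) = 331.3 + j16.14 Ω = 331.7∠2.8° Ω.
Step 5 — Power factor: PF = cos(φ) = Re(Z)/|Z| = 331.3/331.7 = 0.9988.
Step 6 — Type: Im(Z) = 16.14 ⇒ lagging (phase φ = 2.8°).

PF = 0.9988 (lagging, φ = 2.8°)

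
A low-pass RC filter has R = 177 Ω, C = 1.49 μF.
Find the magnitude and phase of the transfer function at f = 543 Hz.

Step 1 — Angular frequency: ω = 2π·543 = 3412 rad/s.
Step 2 — Transfer function: H(jω) = 1/(1 + jωRC).
Step 3 — Denominator: 1 + jωRC = 1 + j·3412·177·1.49e-06 = 1 + j0.8998.
Step 4 — H = 0.5526 - j0.4972.
Step 5 — Magnitude: |H| = 0.7434 (-2.6 dB); phase: φ = -42.0°.

|H| = 0.7434 (-2.6 dB), φ = -42.0°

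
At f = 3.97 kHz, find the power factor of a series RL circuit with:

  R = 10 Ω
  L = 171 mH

Step 1 — Angular frequency: ω = 2π·f = 2π·3970 = 2.494e+04 rad/s.
Step 2 — Component impedances:
  R: Z = R = 10 Ω
  L: Z = jωL = j·2.494e+04·0.171 = 0 + j4265 Ω
Step 3 — Series combination: Z_total = R + L = 10 + j4265 Ω = 4265∠89.9° Ω.
Step 4 — Power factor: PF = cos(φ) = Re(Z)/|Z| = 10/4265.5 = 0.002344.
Step 5 — Type: Im(Z) = 4265 ⇒ lagging (phase φ = 89.9°).

PF = 0.002344 (lagging, φ = 89.9°)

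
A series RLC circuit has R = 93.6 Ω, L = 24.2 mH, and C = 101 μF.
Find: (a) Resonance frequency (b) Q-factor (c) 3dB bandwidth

Step 1 — Resonance: ω₀ = 1/√(LC) = 1/√(0.0242·0.000101) = 639.6 rad/s.
Step 2 — f₀ = ω₀/(2π) = 101.8 Hz.
Step 3 — Series Q: Q = ω₀L/R = 639.6·0.0242/93.6 = 0.1654.
Step 4 — Bandwidth: Δω = ω₀/Q = 3868 rad/s; BW = Δω/(2π) = 615.6 Hz.

(a) f₀ = 101.8 Hz  (b) Q = 0.1654  (c) BW = 615.6 Hz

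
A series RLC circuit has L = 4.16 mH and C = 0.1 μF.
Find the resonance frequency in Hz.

Step 1 — Resonance condition Im(Z)=0 gives ω₀ = 1/√(LC).
Step 2 — ω₀ = 1/√(0.00416·1e-07) = 4.903e+04 rad/s.
Step 3 — f₀ = ω₀/(2π) = 7803 Hz.

f₀ = 7803 Hz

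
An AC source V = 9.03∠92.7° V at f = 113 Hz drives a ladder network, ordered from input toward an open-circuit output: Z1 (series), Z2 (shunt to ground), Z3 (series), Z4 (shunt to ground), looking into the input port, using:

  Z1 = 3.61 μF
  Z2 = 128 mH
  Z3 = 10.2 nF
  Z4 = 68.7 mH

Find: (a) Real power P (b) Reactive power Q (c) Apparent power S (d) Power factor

Step 1 — Angular frequency: ω = 2π·f = 2π·113 = 710 rad/s.
Step 2 — Component impedances:
  Z1: Z = 1/(jωC) = -j/(ω·C) = 0 - j390.2 Ω
  Z2: Z = jωL = j·710·0.128 = 0 + j90.88 Ω
  Z3: Z = 1/(jωC) = -j/(ω·C) = 0 - j1.381e+05 Ω
  Z4: Z = jωL = j·710·0.0687 = 0 + j48.78 Ω
Step 3 — Ladder network (open output): work backward from the far end, alternating series and parallel combinations. Z_in = 0 - j299.2 Ω = 299.2∠-90.0° Ω.
Step 4 — Source phasor: V = 9.03∠92.7° V = -0.4254 + j9.02 V.
Step 5 — Current: I = V / Z = -0.03015 - j0.001422 A = 0.03018∠-177.3° A.
Step 6 — Complex power: S = V·I* = 0 - j0.2725 VA.
Step 7 — Real power: P = Re(S) = 0 W.
Step 8 — Reactive power: Q = Im(S) = -0.2725 VAR.
Step 9 — Apparent power: |S| = 0.2725 VA.
Step 10 — Power factor: PF = P/|S| = 0 (leading).

(a) P = 0 W  (b) Q = -0.2725 VAR  (c) S = 0.2725 VA  (d) PF = 0 (leading)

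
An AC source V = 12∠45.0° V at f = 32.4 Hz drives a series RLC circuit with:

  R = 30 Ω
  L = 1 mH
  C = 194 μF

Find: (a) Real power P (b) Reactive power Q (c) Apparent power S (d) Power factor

Step 1 — Angular frequency: ω = 2π·f = 2π·32.4 = 203.6 rad/s.
Step 2 — Component impedances:
  R: Z = R = 30 Ω
  L: Z = jωL = j·203.6·0.001 = 0 + j0.2036 Ω
  C: Z = 1/(jωC) = -j/(ω·C) = 0 - j25.32 Ω
Step 3 — Series combination: Z_total = R + L + C = 30 - j25.12 Ω = 39.13∠-39.9° Ω.
Step 4 — Source phasor: V = 12∠45.0° V = 8.485 + j8.485 V.
Step 5 — Current: I = V / Z = 0.02707 + j0.3055 A = 0.3067∠84.9° A.
Step 6 — Complex power: S = V·I* = 2.822 - j2.363 VA.
Step 7 — Real power: P = Re(S) = 2.822 W.
Step 8 — Reactive power: Q = Im(S) = -2.363 VAR.
Step 9 — Apparent power: |S| = 3.68 VA.
Step 10 — Power factor: PF = P/|S| = 0.7667 (leading).

(a) P = 2.822 W  (b) Q = -2.363 VAR  (c) S = 3.68 VA  (d) PF = 0.7667 (leading)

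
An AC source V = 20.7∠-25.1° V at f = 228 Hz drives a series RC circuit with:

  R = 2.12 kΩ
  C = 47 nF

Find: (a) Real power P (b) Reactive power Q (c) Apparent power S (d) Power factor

Step 1 — Angular frequency: ω = 2π·f = 2π·228 = 1433 rad/s.
Step 2 — Component impedances:
  R: Z = R = 2120 Ω
  C: Z = 1/(jωC) = -j/(ω·C) = 0 - j1.485e+04 Ω
Step 3 — Series combination: Z_total = R + C = 2120 - j1.485e+04 Ω = 1.5e+04∠-81.9° Ω.
Step 4 — Source phasor: V = 20.7∠-25.1° V = 18.75 - j8.781 V.
Step 5 — Current: I = V / Z = 0.000756 + j0.001154 A = 0.00138∠56.8° A.
Step 6 — Complex power: S = V·I* = 0.004036 - j0.02827 VA.
Step 7 — Real power: P = Re(S) = 0.004036 W.
Step 8 — Reactive power: Q = Im(S) = -0.02827 VAR.
Step 9 — Apparent power: |S| = 0.02856 VA.
Step 10 — Power factor: PF = P/|S| = 0.1413 (leading).

(a) P = 0.004036 W  (b) Q = -0.02827 VAR  (c) S = 0.02856 VA  (d) PF = 0.1413 (leading)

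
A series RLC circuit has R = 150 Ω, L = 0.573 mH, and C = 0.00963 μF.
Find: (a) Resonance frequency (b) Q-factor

Step 1 — Resonance condition Im(Z)=0 gives ω₀ = 1/√(LC).
Step 2 — ω₀ = 1/√(0.000573·9.63e-09) = 4.257e+05 rad/s.
Step 3 — f₀ = ω₀/(2π) = 6.775e+04 Hz.
Step 4 — Series Q: Q = ω₀L/R = 4.257e+05·0.000573/150 = 1.626.

(a) f₀ = 6.775e+04 Hz  (b) Q = 1.626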